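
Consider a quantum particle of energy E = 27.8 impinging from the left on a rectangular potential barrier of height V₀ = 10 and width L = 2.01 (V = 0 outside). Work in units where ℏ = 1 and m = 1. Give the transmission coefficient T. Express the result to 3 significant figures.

E > V₀: inside the barrier k₂ = √(2m(E − V₀))/ℏ = 5.967, k₂L = 11.99.
Matching at both interfaces gives T⁻¹ = 1 + V₀² sin²(k₂L) / [4E(E − V₀)] = 1.015, hence T = 0.985.

T = 0.985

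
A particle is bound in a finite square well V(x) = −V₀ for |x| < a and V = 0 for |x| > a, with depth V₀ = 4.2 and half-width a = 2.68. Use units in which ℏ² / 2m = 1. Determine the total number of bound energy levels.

Define the well-strength parameter z₀ = (a/ℏ)√(2mV₀) = 2.68 × √(2·0.5·4.2) = 5.492.
A new bound state (alternating even/odd) appears each time z₀ passes a multiple of π/2, so N = ⌊2z₀/π⌋ + 1 = ⌊3.497⌋ + 1 = 4.

N = 4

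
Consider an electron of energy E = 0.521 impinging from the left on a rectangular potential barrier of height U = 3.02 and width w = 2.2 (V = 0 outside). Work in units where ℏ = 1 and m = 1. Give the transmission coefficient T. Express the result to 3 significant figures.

T = 0.000122

E < U: inside the barrier ψ ∝ e^{±κx} with κ = √(2m(U − E))/ℏ = 2.236.
κw = 4.918, sinh(κw) = 68.39.
Matching ψ, ψ′ at both faces gives T = [1 + U² sinh²(κw) / (4E(U − E))]⁻¹ = 1/8191 = 0.000122.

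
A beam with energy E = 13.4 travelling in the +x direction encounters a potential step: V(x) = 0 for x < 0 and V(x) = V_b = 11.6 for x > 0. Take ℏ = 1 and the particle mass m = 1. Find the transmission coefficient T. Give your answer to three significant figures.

On each side the TISE gives plane waves with k = √(2m(E − V))/ℏ: k₁ = √(2·1·13.4) = 5.177, k₂ = √(2·1·1.8) = 1.897.
Continuity of ψ and ψ′ at the step yields the reflection amplitude r = (k₁ − k₂)/(k₁ + k₂) = 0.4636; thus R = |r|² = 0.2149, T = 0.7851.

T = 0.785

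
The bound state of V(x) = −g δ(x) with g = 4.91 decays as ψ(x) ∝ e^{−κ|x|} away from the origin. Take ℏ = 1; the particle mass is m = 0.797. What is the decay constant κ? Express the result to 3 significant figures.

κ = 3.91

Integrate −(ℏ²/2m)ψ'' − gδ(x)ψ = Eψ from −ε to +ε: the ψ'' term gives ψ'(0⁺) − ψ'(0⁻) and the δ term gives −(2mg/ℏ²)ψ(0).
With ψ ∝ e^{−κ|x|} this yields −2κ = −2mg/ℏ², so κ = mg/ℏ² = 3.913.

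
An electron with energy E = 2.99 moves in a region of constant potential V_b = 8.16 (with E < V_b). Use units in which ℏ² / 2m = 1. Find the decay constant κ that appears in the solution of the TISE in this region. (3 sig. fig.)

κ = 2.27

Since E < V_b the TISE in this region is ψ'' = κ²ψ with κ = √(2m(V_b − E))/ℏ.
κ = √(2 × 0.5 × 5.17) = 2.274.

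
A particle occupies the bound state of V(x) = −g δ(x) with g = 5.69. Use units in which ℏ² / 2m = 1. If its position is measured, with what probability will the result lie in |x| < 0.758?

P = 0.987

The normalised bound state is ψ = √κ e^{−κ|x|} with κ = mg/ℏ² = 2.845.
P(|x| < d) = ∫_{−d}^{d} κ e^{−2κ|x|} dx = 1 − e^{−2κd} = 1 − e^{−4.313} = 0.9866.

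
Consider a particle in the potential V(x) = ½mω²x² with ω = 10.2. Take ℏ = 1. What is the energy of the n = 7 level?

E = 76.5

Using E_n = (n + ½)ℏω: E_7 = 7.5 × 10.2 = 76.50.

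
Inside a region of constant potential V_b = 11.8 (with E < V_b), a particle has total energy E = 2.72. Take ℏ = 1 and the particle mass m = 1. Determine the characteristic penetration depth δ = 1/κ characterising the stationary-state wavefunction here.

δ = 0.235

Since E < V_b the TISE in this region is ψ'' = κ²ψ with κ = √(2m(V_b − E))/ℏ.
κ = √(2 × 1 × 9.08) = 4.261. The penetration depth is δ = 1/κ = 0.235.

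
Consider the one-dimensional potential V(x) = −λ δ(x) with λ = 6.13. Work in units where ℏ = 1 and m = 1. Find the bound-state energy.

E = -18.8

The bound state is ψ(x) = √κ e^{−κ|x|}. The derivative jump ψ'(0⁺) − ψ'(0⁻) = −(2mλ/ℏ²)ψ(0) fixes κ = mλ/ℏ² = 6.130.
Then E = −ℏ²κ²/(2m) = −mλ²/(2ℏ²) = -18.79.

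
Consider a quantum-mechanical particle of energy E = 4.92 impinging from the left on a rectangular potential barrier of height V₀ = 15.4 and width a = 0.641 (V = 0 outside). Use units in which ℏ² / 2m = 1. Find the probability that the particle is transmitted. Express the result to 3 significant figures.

T = 0.0536

E < V₀: inside the barrier ψ ∝ e^{±κx} with κ = √(2m(V₀ − E))/ℏ = 3.237.
κa = 2.075, sinh(κa) = 3.920.
Matching ψ, ψ′ at both faces gives T = [1 + V₀² sinh²(κa) / (4E(V₀ − E))]⁻¹ = 1/18.67 = 0.0536.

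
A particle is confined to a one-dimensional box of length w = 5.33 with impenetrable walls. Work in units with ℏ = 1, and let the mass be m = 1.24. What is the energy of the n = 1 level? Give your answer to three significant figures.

E = 0.140

Requiring ψ(0) = ψ(w) = 0 quantises k = nπ/w, hence E_n = ℏ²k²/2m = n²π²ℏ²/(2mw²).
E_1 = 1² × π² / (2 × 1.24 × 5.33²) = 0.1401.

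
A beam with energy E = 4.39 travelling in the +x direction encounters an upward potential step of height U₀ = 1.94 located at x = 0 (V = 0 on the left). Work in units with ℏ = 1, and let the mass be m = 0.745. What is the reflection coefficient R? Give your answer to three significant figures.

R = 0.0210

On each side the TISE gives plane waves with k = √(2m(E − V))/ℏ: k₁ = √(2·0.745·4.39) = 2.558, k₂ = √(2·0.745·2.45) = 1.911.
Matching ψ and ψ′ at x = 0 gives r = (k₁ − k₂)/(k₁ + k₂), so R = r² = 0.02096 and T = 1 − R = 0.9790.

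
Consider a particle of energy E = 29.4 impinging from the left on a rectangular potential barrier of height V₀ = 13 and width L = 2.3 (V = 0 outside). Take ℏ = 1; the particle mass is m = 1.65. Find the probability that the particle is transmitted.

Above the barrier the interior wavenumber is k₂ = √(2m(E − V₀))/ℏ = 7.357, giving phase k₂L = 16.92.
Matching at both interfaces gives T⁻¹ = 1 + V₀² sin²(k₂L) / [4E(E − V₀)] = 1.077, hence T = 0.929.

T = 0.929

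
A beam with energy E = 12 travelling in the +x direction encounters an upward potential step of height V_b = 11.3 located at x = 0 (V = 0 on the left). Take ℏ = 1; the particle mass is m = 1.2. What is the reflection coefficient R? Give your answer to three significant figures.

The wavenumbers are k₁ = √(2mE)/ℏ = 5.367 on the left and k₂ = √(2m(E − V_b))/ℏ = 1.296 on the right.
Continuity of ψ and ψ′ at the step yields the reflection amplitude r = (k₁ − k₂)/(k₁ + k₂) = 0.6109; thus R = |r|² = 0.3732, T = 0.6268.

R = 0.373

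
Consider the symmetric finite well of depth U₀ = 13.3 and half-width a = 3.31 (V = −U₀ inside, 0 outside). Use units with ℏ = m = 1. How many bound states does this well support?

N = 11

Define the well-strength parameter z₀ = (a/ℏ)√(2mU₀) = 3.31 × √(2·1·13.3) = 17.07.
A new bound state (alternating even/odd) appears each time z₀ passes a multiple of π/2, so N = ⌊2z₀/π⌋ + 1 = ⌊10.87⌋ + 1 = 11.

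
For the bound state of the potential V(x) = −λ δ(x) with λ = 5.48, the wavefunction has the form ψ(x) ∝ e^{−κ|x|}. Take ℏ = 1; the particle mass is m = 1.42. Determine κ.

κ = 7.78

Integrating the TISE across x = 0 gives the cusp condition ψ'(0⁺) − ψ'(0⁻) = −(2mλ/ℏ²)ψ(0).
With ψ ∝ e^{−κ|x|} this yields −2κ = −2mλ/ℏ², so κ = mλ/ℏ² = 7.782.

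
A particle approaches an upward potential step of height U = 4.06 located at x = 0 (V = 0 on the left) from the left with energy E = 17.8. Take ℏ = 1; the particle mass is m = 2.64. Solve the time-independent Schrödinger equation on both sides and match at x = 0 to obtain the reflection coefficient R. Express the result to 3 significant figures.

R = 0.00418

On each side the TISE gives plane waves with k = √(2m(E − V))/ℏ: k₁ = √(2·2.64·17.8) = 9.695, k₂ = √(2·2.64·13.74) = 8.517.
Continuity of ψ and ψ′ at the step yields the reflection amplitude r = (k₁ − k₂)/(k₁ + k₂) = 0.06463; thus R = |r|² = 0.004177, T = 0.9958.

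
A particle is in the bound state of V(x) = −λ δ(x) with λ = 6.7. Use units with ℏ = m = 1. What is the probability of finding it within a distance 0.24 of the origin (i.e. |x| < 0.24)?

The normalised bound state is ψ = √κ e^{−κ|x|} with κ = mλ/ℏ² = 6.700.
P(|x| < d) = ∫_{−d}^{d} κ e^{−2κ|x|} dx = 1 − e^{−2κd} = 1 − e^{−3.216} = 0.9599.

P = 0.960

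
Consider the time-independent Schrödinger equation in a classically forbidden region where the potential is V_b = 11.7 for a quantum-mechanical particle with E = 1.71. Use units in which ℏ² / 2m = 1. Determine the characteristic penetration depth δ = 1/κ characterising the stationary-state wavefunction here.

δ = 0.316

Since E < V_b the TISE in this region is ψ'' = κ²ψ with κ = √(2m(V_b − E))/ℏ.
κ = √(2 × 0.5 × 9.99) = 3.161. The penetration depth is δ = 1/κ = 0.316.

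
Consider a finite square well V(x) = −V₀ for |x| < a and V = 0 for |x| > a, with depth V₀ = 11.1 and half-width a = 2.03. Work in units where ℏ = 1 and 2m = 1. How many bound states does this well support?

N = 5

The dimensionless depth is z₀ = a√(2mV₀)/ℏ = 2.03 × √(11.10) = 6.763.
A new bound state (alternating even/odd) appears each time z₀ passes a multiple of π/2, so N = ⌊2z₀/π⌋ + 1 = ⌊4.306⌋ + 1 = 5.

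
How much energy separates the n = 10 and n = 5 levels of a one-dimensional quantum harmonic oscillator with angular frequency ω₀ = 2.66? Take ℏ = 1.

E_n = ℏω₀(n + ½), so ΔE = (10 − 5) ℏω₀ = 5 × 2.66 = 13.30.

ΔE = 13.3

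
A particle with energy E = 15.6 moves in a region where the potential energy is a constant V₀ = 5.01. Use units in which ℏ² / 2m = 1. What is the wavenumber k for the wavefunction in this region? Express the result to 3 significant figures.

With E > V₀ the solution is oscillatory, ψ ∝ e^{±ikx} with k = √(2m(E − V₀))/ℏ.
k = √(2 × 0.5 × 10.59) = 3.254.

k = 3.25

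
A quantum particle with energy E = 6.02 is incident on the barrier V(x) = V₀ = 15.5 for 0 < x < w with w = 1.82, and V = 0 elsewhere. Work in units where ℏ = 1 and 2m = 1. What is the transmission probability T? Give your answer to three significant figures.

T = 0.0000516

Since E < V₀ the interior solution is evanescent with decay constant κ = √(2m(V₀ − E))/ℏ = 3.079.
κw = 5.604, sinh(κw) = 135.7.
The exact tunnelling result is T⁻¹ = 1 + V₀² sinh²(κw) / [4E(V₀ − E)] = 19390, so T = 0.0000516.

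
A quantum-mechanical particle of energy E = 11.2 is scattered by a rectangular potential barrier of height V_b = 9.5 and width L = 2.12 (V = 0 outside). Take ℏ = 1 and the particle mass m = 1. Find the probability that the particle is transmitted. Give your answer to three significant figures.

T = 0.636

E > V_b: inside the barrier k₂ = √(2m(E − V_b))/ℏ = 1.844, k₂L = 3.909.
T = [1 + V_b² sin²(k₂L) / (4E(E − V_b))]⁻¹ = 1/1.571 = 0.636.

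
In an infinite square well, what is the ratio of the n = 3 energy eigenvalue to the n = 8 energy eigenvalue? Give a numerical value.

E_n = n²π²ℏ²/(2mL²) so the ratio is n₂²/n₁² = 9/64 = 0.140625.

0.140625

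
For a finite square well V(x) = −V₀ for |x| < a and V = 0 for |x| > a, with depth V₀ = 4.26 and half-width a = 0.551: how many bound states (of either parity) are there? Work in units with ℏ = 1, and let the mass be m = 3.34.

N = 2

The dimensionless depth is z₀ = a√(2mV₀)/ℏ = 0.551 × √(28.46) = 2.939.
A new bound state (alternating even/odd) appears each time z₀ passes a multiple of π/2, so N = ⌊2z₀/π⌋ + 1 = ⌊1.871⌋ + 1 = 2.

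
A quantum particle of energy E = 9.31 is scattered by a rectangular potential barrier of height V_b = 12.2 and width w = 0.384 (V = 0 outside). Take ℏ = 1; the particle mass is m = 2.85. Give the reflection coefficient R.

R = 0.877

E < V_b: inside the barrier ψ ∝ e^{±κx} with κ = √(2m(V_b − E))/ℏ = 4.059.
κw = 1.559, sinh(κw) = 2.271.
The exact tunnelling result is T⁻¹ = 1 + V_b² sinh²(κw) / [4E(V_b − E)] = 8.131, so T = 0.123.
R = 1 − T = 0.877.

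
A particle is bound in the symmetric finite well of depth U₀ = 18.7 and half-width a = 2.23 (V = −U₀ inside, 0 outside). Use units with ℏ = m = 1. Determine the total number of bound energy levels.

The dimensionless depth is z₀ = a√(2mU₀)/ℏ = 2.23 × √(37.40) = 13.64.
The even/odd transcendental equations gain one root per π/2 in z₀, giving N = 1 + ⌊2z₀/π⌋ = 1 + ⌊8.682⌋ = 9.

N = 9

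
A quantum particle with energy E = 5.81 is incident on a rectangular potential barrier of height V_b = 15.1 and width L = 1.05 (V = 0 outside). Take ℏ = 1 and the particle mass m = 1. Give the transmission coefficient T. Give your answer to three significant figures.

T = 0.000444

Since E < V_b the interior solution is evanescent with decay constant κ = √(2m(V_b − E))/ℏ = 4.310.
κL = 4.526, sinh(κL) = 46.19.
Matching ψ, ψ′ at both faces gives T = [1 + V_b² sinh²(κL) / (4E(V_b − E))]⁻¹ = 1/2254 = 0.000444.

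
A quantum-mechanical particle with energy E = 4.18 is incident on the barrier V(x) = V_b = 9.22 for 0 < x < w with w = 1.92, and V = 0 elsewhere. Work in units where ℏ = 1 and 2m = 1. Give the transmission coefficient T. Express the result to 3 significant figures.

Since E < V_b the interior solution is evanescent with decay constant κ = √(2m(V_b − E))/ℏ = 2.245.
κw = 4.310, sinh(κw) = 37.23.
Matching ψ, ψ′ at both faces gives T = [1 + V_b² sinh²(κw) / (4E(V_b − E))]⁻¹ = 1/1399 = 0.000715.

T = 0.000715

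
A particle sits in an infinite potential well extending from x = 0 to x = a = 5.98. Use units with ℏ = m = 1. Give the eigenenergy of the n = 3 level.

Requiring ψ(0) = ψ(a) = 0 quantises k = nπ/a, hence E_n = ℏ²k²/2m = n²π²ℏ²/(2ma²).
E_3 = 3² × π² / (2 × 1 × 5.98²) = 1.242.

E = 1.24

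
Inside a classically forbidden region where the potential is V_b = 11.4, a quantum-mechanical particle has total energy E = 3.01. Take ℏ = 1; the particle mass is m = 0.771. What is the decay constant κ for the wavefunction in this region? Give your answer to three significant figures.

κ = 3.60

Since E < V_b the TISE in this region is ψ'' = κ²ψ with κ = √(2m(V_b − E))/ℏ.
κ = √(2 × 0.771 × 8.39) = 3.597.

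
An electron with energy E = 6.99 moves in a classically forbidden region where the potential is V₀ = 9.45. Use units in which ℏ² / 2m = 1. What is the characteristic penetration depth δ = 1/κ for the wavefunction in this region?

δ = 0.638

Since E < V₀ the TISE in this region is ψ'' = κ²ψ with κ = √(2m(V₀ − E))/ℏ.
κ = √(2 × 0.5 × 2.46) = 1.568. The penetration depth is δ = 1/κ = 0.638.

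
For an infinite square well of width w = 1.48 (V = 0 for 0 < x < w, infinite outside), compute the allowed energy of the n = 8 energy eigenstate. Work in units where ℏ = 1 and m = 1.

Requiring ψ(0) = ψ(w) = 0 quantises k = nπ/w, hence E_n = ℏ²k²/2m = n²π²ℏ²/(2mw²).
E_8 = 8² × π² / (2 × 1 × 1.48²) = 144.2.

E = 144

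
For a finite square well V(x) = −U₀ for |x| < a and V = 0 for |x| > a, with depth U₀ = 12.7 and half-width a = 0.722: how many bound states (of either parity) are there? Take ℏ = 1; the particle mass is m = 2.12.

N = 4

Define the well-strength parameter z₀ = (a/ℏ)√(2mU₀) = 0.722 × √(2·2.12·12.7) = 5.298.
A new bound state (alternating even/odd) appears each time z₀ passes a multiple of π/2, so N = ⌊2z₀/π⌋ + 1 = ⌊3.373⌋ + 1 = 4.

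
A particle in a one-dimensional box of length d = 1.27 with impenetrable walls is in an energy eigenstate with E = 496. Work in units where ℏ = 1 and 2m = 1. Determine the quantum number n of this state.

From E_n = n²π²ℏ²/(2md²) invert to n = √(2md²E)/(πℏ).
n = (1.27/π) × √(2 × 0.5 × 496) = 9.003 → n = 9.

n = 9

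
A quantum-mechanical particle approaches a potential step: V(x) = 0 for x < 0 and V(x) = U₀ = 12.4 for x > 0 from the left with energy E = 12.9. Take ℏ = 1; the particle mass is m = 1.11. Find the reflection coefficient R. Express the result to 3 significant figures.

On each side the TISE gives plane waves with k = √(2m(E − V))/ℏ: k₁ = √(2·1.11·12.9) = 5.351, k₂ = √(2·1.11·0.5) = 1.054.
Continuity of ψ and ψ′ at the step yields the reflection amplitude r = (k₁ − k₂)/(k₁ + k₂) = 0.6710; thus R = |r|² = 0.4503, T = 0.5497.

R = 0.450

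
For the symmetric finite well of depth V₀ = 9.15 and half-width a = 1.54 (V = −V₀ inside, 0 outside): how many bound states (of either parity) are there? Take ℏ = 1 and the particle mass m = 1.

N = 5

The dimensionless depth is z₀ = a√(2mV₀)/ℏ = 1.54 × √(18.30) = 6.588.
The even/odd transcendental equations gain one root per π/2 in z₀, giving N = 1 + ⌊2z₀/π⌋ = 1 + ⌊4.194⌋ = 5.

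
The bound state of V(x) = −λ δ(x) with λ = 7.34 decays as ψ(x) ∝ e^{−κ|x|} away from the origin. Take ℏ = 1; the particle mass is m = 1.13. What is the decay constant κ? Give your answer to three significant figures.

Integrate −(ℏ²/2m)ψ'' − λδ(x)ψ = Eψ from −ε to +ε: the ψ'' term gives ψ'(0⁺) − ψ'(0⁻) and the δ term gives −(2mλ/ℏ²)ψ(0).
With ψ ∝ e^{−κ|x|} this yields −2κ = −2mλ/ℏ², so κ = mλ/ℏ² = 8.294.

κ = 8.29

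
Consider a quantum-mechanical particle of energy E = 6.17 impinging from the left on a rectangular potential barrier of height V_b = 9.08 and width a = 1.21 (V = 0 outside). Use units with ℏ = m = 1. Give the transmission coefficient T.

E < V_b: inside the barrier ψ ∝ e^{±κx} with κ = √(2m(V_b − E))/ℏ = 2.412.
κa = 2.919, sinh(κa) = 9.235.
The exact tunnelling result is T⁻¹ = 1 + V_b² sinh²(κa) / [4E(V_b − E)] = 98.91, so T = 0.0101.

T = 0.0101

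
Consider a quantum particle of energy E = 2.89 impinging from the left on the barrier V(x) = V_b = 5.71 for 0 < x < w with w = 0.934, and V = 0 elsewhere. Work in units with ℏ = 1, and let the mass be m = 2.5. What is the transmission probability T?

Since E < V_b the interior solution is evanescent with decay constant κ = √(2m(V_b − E))/ℏ = 3.755.
κw = 3.507, sinh(κw) = 16.66.
The exact tunnelling result is T⁻¹ = 1 + V_b² sinh²(κw) / [4E(V_b − E)] = 278.7, so T = 0.00359.

T = 0.00359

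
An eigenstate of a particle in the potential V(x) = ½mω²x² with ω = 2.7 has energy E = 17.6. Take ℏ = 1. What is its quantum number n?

Invert E_n = (n + ½)ℏω: n = E/ℏω − ½ = 6.019, so n = 6.

n = 6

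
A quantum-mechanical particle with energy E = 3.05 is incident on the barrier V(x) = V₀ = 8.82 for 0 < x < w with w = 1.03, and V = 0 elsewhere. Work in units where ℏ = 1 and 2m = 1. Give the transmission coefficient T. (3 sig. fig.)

T = 0.0254

Since E < V₀ the interior solution is evanescent with decay constant κ = √(2m(V₀ − E))/ℏ = 2.402.
κw = 2.474, sinh(κw) = 5.894.
The exact tunnelling result is T⁻¹ = 1 + V₀² sinh²(κw) / [4E(V₀ − E)] = 39.39, so T = 0.0254.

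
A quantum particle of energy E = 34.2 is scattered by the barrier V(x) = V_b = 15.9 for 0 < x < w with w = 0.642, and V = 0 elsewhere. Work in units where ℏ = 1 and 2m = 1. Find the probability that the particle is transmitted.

T = 0.985

Above the barrier the interior wavenumber is k₂ = √(2m(E − V_b))/ℏ = 4.278, giving phase k₂w = 2.746.
T = [1 + V_b² sin²(k₂w) / (4E(E − V_b))]⁻¹ = 1/1.015 = 0.985.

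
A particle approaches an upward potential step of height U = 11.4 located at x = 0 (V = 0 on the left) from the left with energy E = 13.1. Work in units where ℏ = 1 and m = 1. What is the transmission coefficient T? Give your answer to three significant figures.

T = 0.779

On each side the TISE gives plane waves with k = √(2m(E − V))/ℏ: k₁ = √(2·1·13.1) = 5.119, k₂ = √(2·1·1.7) = 1.844.
Continuity of ψ and ψ′ at the step yields the reflection amplitude r = (k₁ − k₂)/(k₁ + k₂) = 0.4703; thus R = |r|² = 0.2212, T = 0.7788.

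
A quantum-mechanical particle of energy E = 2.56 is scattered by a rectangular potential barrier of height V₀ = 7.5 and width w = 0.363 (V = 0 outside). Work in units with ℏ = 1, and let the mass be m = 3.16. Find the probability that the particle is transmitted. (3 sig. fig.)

T = 0.0606

E < V₀: inside the barrier ψ ∝ e^{±κx} with κ = √(2m(V₀ − E))/ℏ = 5.588.
κw = 2.028, sinh(κw) = 3.735.
Matching ψ, ψ′ at both faces gives T = [1 + V₀² sinh²(κw) / (4E(V₀ − E))]⁻¹ = 1/16.51 = 0.0606.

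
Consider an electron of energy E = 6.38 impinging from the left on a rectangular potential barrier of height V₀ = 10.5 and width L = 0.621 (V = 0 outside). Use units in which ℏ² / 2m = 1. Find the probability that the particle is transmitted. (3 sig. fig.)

T = 0.266

Since E < V₀ the interior solution is evanescent with decay constant κ = √(2m(V₀ − E))/ℏ = 2.030.
κL = 1.260, sinh(κL) = 1.622.
The exact tunnelling result is T⁻¹ = 1 + V₀² sinh²(κL) / [4E(V₀ − E)] = 3.758, so T = 0.266.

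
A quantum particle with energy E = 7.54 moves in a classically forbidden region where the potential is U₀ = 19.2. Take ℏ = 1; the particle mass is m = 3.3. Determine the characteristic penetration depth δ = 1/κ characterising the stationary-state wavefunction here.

δ = 0.114

Since E < U₀ the TISE in this region is ψ'' = κ²ψ with κ = √(2m(U₀ − E))/ℏ.
κ = √(2 × 3.3 × 11.66) = 8.772. The penetration depth is δ = 1/κ = 0.114.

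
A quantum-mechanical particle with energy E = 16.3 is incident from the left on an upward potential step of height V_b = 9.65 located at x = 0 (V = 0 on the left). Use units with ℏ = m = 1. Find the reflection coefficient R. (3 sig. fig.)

On each side the TISE gives plane waves with k = √(2m(E − V))/ℏ: k₁ = √(2·1·16.3) = 5.710, k₂ = √(2·1·6.65) = 3.647.
Continuity of ψ and ψ′ at the step yields the reflection amplitude r = (k₁ − k₂)/(k₁ + k₂) = 0.2205; thus R = |r|² = 0.04860, T = 0.9514.

R = 0.0486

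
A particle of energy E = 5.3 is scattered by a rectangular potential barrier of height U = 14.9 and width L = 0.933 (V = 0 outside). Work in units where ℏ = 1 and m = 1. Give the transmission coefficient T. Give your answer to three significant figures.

T = 0.00103

E < U: inside the barrier ψ ∝ e^{±κx} with κ = √(2m(U − E))/ℏ = 4.382.
κL = 4.088, sinh(κL) = 29.81.
The exact tunnelling result is T⁻¹ = 1 + U² sinh²(κL) / [4E(U − E)] = 970.2, so T = 0.00103.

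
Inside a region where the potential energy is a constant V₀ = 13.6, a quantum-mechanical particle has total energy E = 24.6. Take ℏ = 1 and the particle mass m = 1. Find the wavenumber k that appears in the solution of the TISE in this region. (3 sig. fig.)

With E > V₀ the solution is oscillatory, ψ ∝ e^{±ikx} with k = √(2m(E − V₀))/ℏ.
k = √(2 × 1 × 11) = 4.690.

k = 4.69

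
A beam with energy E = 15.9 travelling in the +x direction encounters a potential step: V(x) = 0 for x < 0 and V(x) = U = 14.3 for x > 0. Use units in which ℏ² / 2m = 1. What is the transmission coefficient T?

On each side the TISE gives plane waves with k = √(2m(E − V))/ℏ: k₁ = √(2·½·15.9) = 3.987, k₂ = √(2·½·1.6) = 1.265.
Continuity of ψ and ψ′ at the step yields the reflection amplitude r = (k₁ − k₂)/(k₁ + k₂) = 0.5183; thus R = |r|² = 0.2687, T = 0.7313.

T = 0.731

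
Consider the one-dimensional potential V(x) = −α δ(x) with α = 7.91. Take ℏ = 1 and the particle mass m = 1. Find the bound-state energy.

E = -31.3

For x ≠ 0 the bound state is ψ ∝ e^{−κ|x|}; integrating the TISE across the delta gives the cusp condition 2κ = 2mα/ℏ², so κ = 7.910.
Then E = −ℏ²κ²/(2m) = −mα²/(2ℏ²) = -31.28.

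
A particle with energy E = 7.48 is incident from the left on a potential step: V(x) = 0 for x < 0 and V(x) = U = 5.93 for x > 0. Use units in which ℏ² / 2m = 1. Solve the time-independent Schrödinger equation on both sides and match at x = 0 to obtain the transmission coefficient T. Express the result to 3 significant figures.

On each side the TISE gives plane waves with k = √(2m(E − V))/ℏ: k₁ = √(2·½·7.48) = 2.735, k₂ = √(2·½·1.55) = 1.245.
Matching ψ and ψ′ at x = 0 gives r = (k₁ − k₂)/(k₁ + k₂), so R = r² = 0.1402 and T = 1 − R = 0.8598.

T = 0.860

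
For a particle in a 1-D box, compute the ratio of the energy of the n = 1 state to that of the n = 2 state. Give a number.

Since E_n ∝ n², the ratio is (1/2)² = 0.25.

0.25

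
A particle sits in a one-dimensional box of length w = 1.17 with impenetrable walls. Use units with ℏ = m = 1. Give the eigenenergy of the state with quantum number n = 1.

E = 3.60

Requiring ψ(0) = ψ(w) = 0 quantises k = nπ/w, hence E_n = ℏ²k²/2m = n²π²ℏ²/(2mw²).
E_1 = 1² × π² / (2 × 1 × 1.17²) = 3.605.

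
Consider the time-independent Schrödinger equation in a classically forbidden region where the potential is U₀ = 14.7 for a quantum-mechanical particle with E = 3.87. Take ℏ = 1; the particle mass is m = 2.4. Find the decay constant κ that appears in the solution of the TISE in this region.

Since E < U₀ the TISE in this region is ψ'' = κ²ψ with κ = √(2m(U₀ − E))/ℏ.
κ = √(2 × 2.4 × 10.83) = 7.210.

κ = 7.21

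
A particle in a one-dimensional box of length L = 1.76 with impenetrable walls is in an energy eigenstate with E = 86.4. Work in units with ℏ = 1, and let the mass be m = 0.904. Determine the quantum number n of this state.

n = 7

From E_n = n²π²ℏ²/(2mL²) invert to n = √(2mL²E)/(πℏ).
n = (1.76/π) × √(2 × 0.904 × 86.4) = 7.002 → n = 7.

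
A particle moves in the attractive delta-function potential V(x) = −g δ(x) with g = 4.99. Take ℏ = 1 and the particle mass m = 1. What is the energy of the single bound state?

E = -12.5

For x ≠ 0 the bound state is ψ ∝ e^{−κ|x|}; integrating the TISE across the delta gives the cusp condition 2κ = 2mg/ℏ², so κ = 4.990.
Then E = −ℏ²κ²/(2m) = −mg²/(2ℏ²) = -12.45.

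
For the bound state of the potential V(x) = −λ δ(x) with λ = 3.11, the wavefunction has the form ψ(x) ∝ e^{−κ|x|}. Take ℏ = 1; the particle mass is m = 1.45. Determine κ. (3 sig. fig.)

Integrate −(ℏ²/2m)ψ'' − λδ(x)ψ = Eψ from −ε to +ε: the ψ'' term gives ψ'(0⁺) − ψ'(0⁻) and the δ term gives −(2mλ/ℏ²)ψ(0).
With ψ ∝ e^{−κ|x|} this yields −2κ = −2mλ/ℏ², so κ = mλ/ℏ² = 4.510.

κ = 4.51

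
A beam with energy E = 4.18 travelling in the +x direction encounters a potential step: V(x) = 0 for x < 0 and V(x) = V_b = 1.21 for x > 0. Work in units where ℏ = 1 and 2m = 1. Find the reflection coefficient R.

On each side the TISE gives plane waves with k = √(2m(E − V))/ℏ: k₁ = √(2·½·4.18) = 2.045, k₂ = √(2·½·2.97) = 1.723.
Continuity of ψ and ψ′ at the step yields the reflection amplitude r = (k₁ − k₂)/(k₁ + k₂) = 0.08523; thus R = |r|² = 0.007264, T = 0.9927.

R = 0.00726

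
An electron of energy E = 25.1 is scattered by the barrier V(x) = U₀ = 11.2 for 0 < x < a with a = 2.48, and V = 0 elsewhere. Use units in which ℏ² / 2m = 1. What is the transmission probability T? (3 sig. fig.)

T = 0.997

Above the barrier the interior wavenumber is k₂ = √(2m(E − U₀))/ℏ = 3.728, giving phase k₂a = 9.246.
T = [1 + U₀² sin²(k₂a) / (4E(E − U₀))]⁻¹ = 1/1.003 = 0.997.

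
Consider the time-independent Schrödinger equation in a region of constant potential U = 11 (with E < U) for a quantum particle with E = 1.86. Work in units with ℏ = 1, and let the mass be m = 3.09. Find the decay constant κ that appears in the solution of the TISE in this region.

Since E < U the TISE in this region is ψ'' = κ²ψ with κ = √(2m(U − E))/ℏ.
κ = √(2 × 3.09 × 9.14) = 7.516.

κ = 7.52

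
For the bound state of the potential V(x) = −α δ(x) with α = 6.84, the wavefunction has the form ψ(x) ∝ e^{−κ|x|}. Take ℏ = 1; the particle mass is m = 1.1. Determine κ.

Integrating the TISE across x = 0 gives the cusp condition ψ'(0⁺) − ψ'(0⁻) = −(2mα/ℏ²)ψ(0).
With ψ ∝ e^{−κ|x|} this yields −2κ = −2mα/ℏ², so κ = mα/ℏ² = 7.524.

κ = 7.52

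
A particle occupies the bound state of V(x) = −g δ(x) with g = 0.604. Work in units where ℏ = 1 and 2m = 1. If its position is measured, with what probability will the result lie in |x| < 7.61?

P = 0.990

The normalised bound state is ψ = √κ e^{−κ|x|} with κ = mg/ℏ² = 0.3020.
P(|x| < d) = ∫_{−d}^{d} κ e^{−2κ|x|} dx = 1 − e^{−2κd} = 1 − e^{−4.596} = 0.9899.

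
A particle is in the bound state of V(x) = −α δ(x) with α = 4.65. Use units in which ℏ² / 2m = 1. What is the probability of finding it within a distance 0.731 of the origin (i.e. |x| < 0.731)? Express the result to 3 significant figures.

P = 0.967

The normalised bound state is ψ = √κ e^{−κ|x|} with κ = mα/ℏ² = 2.325.
P(|x| < d) = ∫_{−d}^{d} κ e^{−2κ|x|} dx = 1 − e^{−2κd} = 1 − e^{−3.399} = 0.9666.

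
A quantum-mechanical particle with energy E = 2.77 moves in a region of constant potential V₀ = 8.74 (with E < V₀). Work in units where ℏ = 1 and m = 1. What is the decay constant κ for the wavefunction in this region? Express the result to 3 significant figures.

Since E < V₀ the TISE in this region is ψ'' = κ²ψ with κ = √(2m(V₀ − E))/ℏ.
κ = √(2 × 1 × 5.97) = 3.455.

κ = 3.46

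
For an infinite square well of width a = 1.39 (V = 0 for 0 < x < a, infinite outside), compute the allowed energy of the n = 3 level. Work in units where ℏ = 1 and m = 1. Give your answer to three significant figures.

E = 23.0

The infinite-well eigenfunctions ψ_n = √(2/a) sin(nπx/a) vanish at both walls, giving E_n = n²π²ℏ²/(2ma²).
E_3 = 3² × π² / (2 × 1 × 1.39²) = 22.99.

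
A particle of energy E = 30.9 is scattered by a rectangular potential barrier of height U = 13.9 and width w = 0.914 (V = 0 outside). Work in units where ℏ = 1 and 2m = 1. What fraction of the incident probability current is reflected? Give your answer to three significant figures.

R = 0.0307

Above the barrier the interior wavenumber is k₂ = √(2m(E − U))/ℏ = 4.123, giving phase k₂w = 3.769.
T = [1 + U² sin²(k₂w) / (4E(E − U))]⁻¹ = 1/1.032 = 0.969.
R = 1 − T = 0.0307.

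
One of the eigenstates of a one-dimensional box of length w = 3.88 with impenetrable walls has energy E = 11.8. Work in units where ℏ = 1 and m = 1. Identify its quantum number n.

For an infinite well E_n = n²π²ℏ²/(2mw²), so n = (w/πℏ)√(2mE).
n = (3.88/π) × √(2 × 1 × 11.8) = 6.000 → n = 6.

n = 6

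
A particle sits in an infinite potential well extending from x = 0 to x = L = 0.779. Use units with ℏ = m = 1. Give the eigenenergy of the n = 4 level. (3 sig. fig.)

Requiring ψ(0) = ψ(L) = 0 quantises k = nπ/L, hence E_n = ℏ²k²/2m = n²π²ℏ²/(2mL²).
E_4 = 4² × π² / (2 × 1 × 0.779²) = 130.1.

E = 130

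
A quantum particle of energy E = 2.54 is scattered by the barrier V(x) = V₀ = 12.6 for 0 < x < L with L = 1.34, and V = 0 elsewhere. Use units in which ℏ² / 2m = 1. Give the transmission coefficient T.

E < V₀: inside the barrier ψ ∝ e^{±κx} with κ = √(2m(V₀ − E))/ℏ = 3.172.
κL = 4.250, sinh(κL) = 35.05.
Matching ψ, ψ′ at both faces gives T = [1 + V₀² sinh²(κL) / (4E(V₀ − E))]⁻¹ = 1/1909 = 0.000524.

T = 0.000524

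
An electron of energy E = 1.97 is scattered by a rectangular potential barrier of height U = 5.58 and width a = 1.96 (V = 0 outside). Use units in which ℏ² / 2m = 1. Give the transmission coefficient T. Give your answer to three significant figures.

T = 0.00213

E < U: inside the barrier ψ ∝ e^{±κx} with κ = √(2m(U − E))/ℏ = 1.900.
κa = 3.724, sinh(κa) = 20.70.
Matching ψ, ψ′ at both faces gives T = [1 + U² sinh²(κa) / (4E(U − E))]⁻¹ = 1/470.1 = 0.00213.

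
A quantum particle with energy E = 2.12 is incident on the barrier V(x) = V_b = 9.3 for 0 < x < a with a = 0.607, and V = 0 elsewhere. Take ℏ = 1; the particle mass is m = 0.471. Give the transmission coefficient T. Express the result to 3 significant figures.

Since E < V_b the interior solution is evanescent with decay constant κ = √(2m(V_b − E))/ℏ = 2.601.
κa = 1.579, sinh(κa) = 2.321.
The exact tunnelling result is T⁻¹ = 1 + V_b² sinh²(κa) / [4E(V_b − E)] = 8.652, so T = 0.116.

T = 0.116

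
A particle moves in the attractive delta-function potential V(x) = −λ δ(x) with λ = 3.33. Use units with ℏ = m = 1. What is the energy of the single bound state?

E = -5.54

The bound state is ψ(x) = √κ e^{−κ|x|}. The derivative jump ψ'(0⁺) − ψ'(0⁻) = −(2mλ/ℏ²)ψ(0) fixes κ = mλ/ℏ² = 3.330.
Then E = −ℏ²κ²/(2m) = −mλ²/(2ℏ²) = -5.544.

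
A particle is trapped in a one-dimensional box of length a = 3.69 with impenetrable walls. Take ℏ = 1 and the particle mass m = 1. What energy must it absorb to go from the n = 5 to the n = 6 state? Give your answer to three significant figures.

ΔE = 3.99

E_n = n²π²ℏ²/(2ma²), so ΔE = (6² − 5²) π²ℏ²/(2ma²).
ΔE = 11 × π² / (2 × 1 × 3.69²) = 3.987.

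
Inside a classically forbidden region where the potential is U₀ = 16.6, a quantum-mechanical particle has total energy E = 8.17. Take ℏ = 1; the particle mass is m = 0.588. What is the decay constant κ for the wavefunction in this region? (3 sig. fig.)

κ = 3.15

Since E < U₀ the TISE in this region is ψ'' = κ²ψ with κ = √(2m(U₀ − E))/ℏ.
κ = √(2 × 0.588 × 8.43) = 3.149.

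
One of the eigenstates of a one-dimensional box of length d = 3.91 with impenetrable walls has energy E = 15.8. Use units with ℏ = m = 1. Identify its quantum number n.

From E_n = n²π²ℏ²/(2md²) invert to n = √(2md²E)/(πℏ).
n = (3.91/π) × √(2 × 1 × 15.8) = 6.996 → n = 7.

n = 7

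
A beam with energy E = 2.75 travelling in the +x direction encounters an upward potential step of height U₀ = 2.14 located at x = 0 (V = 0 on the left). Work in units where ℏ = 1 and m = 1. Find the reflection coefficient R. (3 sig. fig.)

R = 0.129

The wavenumbers are k₁ = √(2mE)/ℏ = 2.345 on the left and k₂ = √(2m(E − U₀))/ℏ = 1.105 on the right.
Continuity of ψ and ψ′ at the step yields the reflection amplitude r = (k₁ − k₂)/(k₁ + k₂) = 0.3596; thus R = |r|² = 0.1293, T = 0.8707.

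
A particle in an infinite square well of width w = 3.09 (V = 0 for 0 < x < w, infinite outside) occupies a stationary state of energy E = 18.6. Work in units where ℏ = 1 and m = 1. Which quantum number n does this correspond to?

From E_n = n²π²ℏ²/(2mw²) invert to n = √(2mw²E)/(πℏ).
n = (3.09/π) × √(2 × 1 × 18.6) = 5.999 → n = 6.

n = 6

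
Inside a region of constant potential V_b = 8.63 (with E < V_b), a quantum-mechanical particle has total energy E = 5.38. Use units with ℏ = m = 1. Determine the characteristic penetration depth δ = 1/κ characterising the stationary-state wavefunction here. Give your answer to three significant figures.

Since E < V_b the TISE in this region is ψ'' = κ²ψ with κ = √(2m(V_b − E))/ℏ.
κ = √(2 × 1 × 3.25) = 2.550. The penetration depth is δ = 1/κ = 0.392.

δ = 0.392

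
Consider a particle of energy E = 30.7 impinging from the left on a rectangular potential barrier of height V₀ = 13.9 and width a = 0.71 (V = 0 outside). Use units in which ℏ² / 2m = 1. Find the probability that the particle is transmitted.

T = 0.995

E > V₀: inside the barrier k₂ = √(2m(E − V₀))/ℏ = 4.099, k₂a = 2.910.
T = [1 + V₀² sin²(k₂a) / (4E(E − V₀))]⁻¹ = 1/1.005 = 0.995.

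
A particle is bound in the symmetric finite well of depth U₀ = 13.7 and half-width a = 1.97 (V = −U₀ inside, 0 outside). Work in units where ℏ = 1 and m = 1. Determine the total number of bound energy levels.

N = 7

Define the well-strength parameter z₀ = (a/ℏ)√(2mU₀) = 1.97 × √(2·1·13.7) = 10.31.
A new bound state (alternating even/odd) appears each time z₀ passes a multiple of π/2, so N = ⌊2z₀/π⌋ + 1 = ⌊6.565⌋ + 1 = 7.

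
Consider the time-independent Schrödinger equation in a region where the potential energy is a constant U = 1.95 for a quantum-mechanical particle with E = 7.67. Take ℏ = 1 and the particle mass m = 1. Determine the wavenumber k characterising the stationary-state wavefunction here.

k = 3.38

With E > U the solution is oscillatory, ψ ∝ e^{±ikx} with k = √(2m(E − U))/ℏ.
k = √(2 × 1 × 5.72) = 3.382.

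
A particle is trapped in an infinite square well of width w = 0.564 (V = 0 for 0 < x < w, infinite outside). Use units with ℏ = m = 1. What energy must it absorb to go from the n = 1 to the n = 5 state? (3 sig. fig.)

E_n = n²π²ℏ²/(2mw²), so ΔE = (5² − 1²) π²ℏ²/(2mw²).
ΔE = 24 × π² / (2 × 1 × 0.564²) = 372.3.

ΔE = 372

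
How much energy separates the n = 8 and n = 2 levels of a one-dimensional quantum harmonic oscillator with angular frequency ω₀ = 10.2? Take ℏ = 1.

E_n = ℏω₀(n + ½), so ΔE = (8 − 2) ℏω₀ = 6 × 10.2 = 61.20.

ΔE = 61.2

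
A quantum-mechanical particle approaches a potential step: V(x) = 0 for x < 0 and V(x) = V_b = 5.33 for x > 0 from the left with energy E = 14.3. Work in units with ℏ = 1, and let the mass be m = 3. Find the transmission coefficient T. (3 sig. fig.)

T = 0.987

The wavenumbers are k₁ = √(2mE)/ℏ = 9.263 on the left and k₂ = √(2m(E − V_b))/ℏ = 7.336 on the right.
Continuity of ψ and ψ′ at the step yields the reflection amplitude r = (k₁ − k₂)/(k₁ + k₂) = 0.1161; thus R = |r|² = 0.01347, T = 0.9865.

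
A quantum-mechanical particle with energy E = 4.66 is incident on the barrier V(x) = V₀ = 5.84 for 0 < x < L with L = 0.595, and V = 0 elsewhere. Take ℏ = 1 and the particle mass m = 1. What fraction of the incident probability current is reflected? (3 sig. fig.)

Since E < V₀ the interior solution is evanescent with decay constant κ = √(2m(V₀ − E))/ℏ = 1.536.
κL = 0.9141, sinh(κL) = 1.047.
The exact tunnelling result is T⁻¹ = 1 + V₀² sinh²(κL) / [4E(V₀ − E)] = 2.699, so T = 0.371.
R = 1 − T = 0.629.

R = 0.629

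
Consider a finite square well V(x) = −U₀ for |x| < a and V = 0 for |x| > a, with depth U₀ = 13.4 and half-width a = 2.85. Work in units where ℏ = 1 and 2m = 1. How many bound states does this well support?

The dimensionless depth is z₀ = a√(2mU₀)/ℏ = 2.85 × √(13.40) = 10.43.
The even/odd transcendental equations gain one root per π/2 in z₀, giving N = 1 + ⌊2z₀/π⌋ = 1 + ⌊6.642⌋ = 7.

N = 7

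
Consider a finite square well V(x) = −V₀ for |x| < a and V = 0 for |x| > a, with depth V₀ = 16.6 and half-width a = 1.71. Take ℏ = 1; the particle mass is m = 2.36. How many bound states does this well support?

Define the well-strength parameter z₀ = (a/ℏ)√(2mV₀) = 1.71 × √(2·2.36·16.6) = 15.14.
A new bound state (alternating even/odd) appears each time z₀ passes a multiple of π/2, so N = ⌊2z₀/π⌋ + 1 = ⌊9.636⌋ + 1 = 10.

N = 10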